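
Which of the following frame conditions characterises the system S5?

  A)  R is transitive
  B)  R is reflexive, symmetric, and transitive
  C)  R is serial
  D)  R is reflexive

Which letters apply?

(A) this class determines K4, not S5.
(B) S5 is sound and complete for exactly this class.
(C) this class determines D, not S5.
(D) this class determines T (= KT), not S5.

B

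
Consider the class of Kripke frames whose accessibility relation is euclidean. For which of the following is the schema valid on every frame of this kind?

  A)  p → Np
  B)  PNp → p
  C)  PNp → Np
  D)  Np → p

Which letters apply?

C

(A) p → Np is valid only on frames where every R-edge is a self-loop. Such an R need not be a subset of the identity — not valid.
(B) the dual of axiom B: valid iff R is symmetric. Such an R need not be symmetric — not valid.
(C) PNp → Np is the dual of axiom 5, which corresponds to the euclidean property. Every such R is euclidean — valid.
(D) Np → p (axiom T) characterises the reflexive frames. Such an R need not be reflexive — not valid.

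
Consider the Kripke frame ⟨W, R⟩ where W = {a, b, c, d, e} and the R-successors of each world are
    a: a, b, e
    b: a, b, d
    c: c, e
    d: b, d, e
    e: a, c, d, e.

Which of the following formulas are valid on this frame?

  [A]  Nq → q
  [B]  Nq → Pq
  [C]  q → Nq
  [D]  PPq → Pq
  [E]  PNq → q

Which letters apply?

R is reflexive: each world relates to itself.
R is symmetric: every R-edge is matched by its reverse.
R is not transitive: a R b and b R d but not a R d.
R is serial: every world has an R-successor.
R is not a subset of the identity: a R b with a ≠ b.
(A) Nq → q (axiom T) characterises the reflexive frames. R is reflexive — valid.
(B) Nq → Pq is axiom D, which corresponds to seriality. R is serial — valid.
(C) q → Nq is valid only on frames where every R-edge is a self-loop. Here R ⊄ identity — not valid.
(D) the dual of axiom 4: valid iff R is transitive. R is not transitive — not valid.
(E) PNq → q is the dual of axiom B; it is valid on a frame exactly when R is symmetric. R is symmetric, so valid.

A, B, E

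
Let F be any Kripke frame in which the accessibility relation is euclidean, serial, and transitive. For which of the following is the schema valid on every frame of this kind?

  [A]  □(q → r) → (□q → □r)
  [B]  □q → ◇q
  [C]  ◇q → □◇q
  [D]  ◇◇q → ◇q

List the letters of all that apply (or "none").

(A) □(q → r) → (□q → □r) is axiom K, valid on every Kripke frame — valid.
(B) axiom D: valid iff R is serial. Every such R is serial — valid.
(C) ◇q → □◇q is axiom 5; it is valid on a frame exactly when R is euclidean. Every such R is euclidean, so valid.
(D) the dual of axiom 4: valid iff R is transitive. Every such R is transitive — valid.

A, B, C, D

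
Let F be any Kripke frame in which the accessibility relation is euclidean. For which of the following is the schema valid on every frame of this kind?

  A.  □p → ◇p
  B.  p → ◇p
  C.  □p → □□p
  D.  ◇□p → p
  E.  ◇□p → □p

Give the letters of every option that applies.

(A) axiom D: valid iff R is serial. Such an R need not be serial — not valid.
(B) p → ◇p (the dual of axiom T) characterises the reflexive frames. Such an R need not be reflexive — not valid.
(C) □p → □□p is axiom 4; it is valid on a frame exactly when R is transitive. Such an R need not be transitive, so not valid.
(D) the dual of axiom B: valid iff R is symmetric. Such an R need not be symmetric — not valid.
(E) ◇□p → □p (the dual of axiom 5) characterises the euclidean frames. Every such R is euclidean — valid.

E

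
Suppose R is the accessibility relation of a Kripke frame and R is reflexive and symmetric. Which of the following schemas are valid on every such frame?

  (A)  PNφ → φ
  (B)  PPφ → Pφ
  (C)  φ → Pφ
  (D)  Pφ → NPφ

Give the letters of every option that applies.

Reflexive relations are serial.
(A) the dual of axiom B: valid iff R is symmetric. Every such R is symmetric — valid.
(B) the dual of axiom 4: valid iff R is transitive. Such an R need not be transitive — not valid.
(C) φ → Pφ (the dual of axiom T) characterises the reflexive frames. Every such R is reflexive — valid.
(D) Pφ → NPφ is axiom 5; it is valid on a frame exactly when R is euclidean. Such an R need not be euclidean, so not valid.

A, C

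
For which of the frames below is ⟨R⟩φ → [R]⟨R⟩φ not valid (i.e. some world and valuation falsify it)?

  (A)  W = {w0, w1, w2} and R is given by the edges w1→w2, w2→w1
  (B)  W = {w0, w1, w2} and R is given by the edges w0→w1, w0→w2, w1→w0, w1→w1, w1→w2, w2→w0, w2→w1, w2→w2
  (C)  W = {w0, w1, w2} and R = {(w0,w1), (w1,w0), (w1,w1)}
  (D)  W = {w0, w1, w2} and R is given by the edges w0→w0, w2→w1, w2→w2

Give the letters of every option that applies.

A, B, C, D

The schema ⟨R⟩φ → [R]⟨R⟩φ is axiom 5; it is valid on a frame iff R is euclidean.
(A) R is not euclidean (w1 R w2 and w1 R w2 but not w2 R w2), so the schema fails here.
(B) R is not euclidean (w1 R w0 and w1 R w0 but not w0 R w0), so the schema fails here.
(C) R is not euclidean (w1 R w0 and w1 R w0 but not w0 R w0), so the schema fails here.
(D) R is not euclidean (w2 R w1 and w2 R w2 but not w1 R w2), so the schema fails here.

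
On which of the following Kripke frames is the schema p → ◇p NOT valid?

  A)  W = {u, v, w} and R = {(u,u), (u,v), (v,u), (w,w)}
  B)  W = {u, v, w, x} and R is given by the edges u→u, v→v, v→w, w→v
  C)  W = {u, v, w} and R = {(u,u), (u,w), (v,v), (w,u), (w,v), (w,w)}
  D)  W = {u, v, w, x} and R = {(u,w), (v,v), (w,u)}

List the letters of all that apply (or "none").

A, B, D

The schema p → ◇p is the dual of axiom T; it is valid on a frame iff R is reflexive.
(A) R is not reflexive (not v R v), so the schema fails here.
(B) R is not reflexive (not w R w), so the schema fails here.
(C) R is reflexive (each world relates to itself), so the schema is valid here.
(D) R is not reflexive (not u R u), so the schema fails here.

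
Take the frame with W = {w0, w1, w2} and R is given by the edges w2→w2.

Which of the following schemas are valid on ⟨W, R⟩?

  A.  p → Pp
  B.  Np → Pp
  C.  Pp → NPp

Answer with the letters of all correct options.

R is not reflexive: not w0 R w0.
R is euclidean: any two R-successors of the same world are R-related.
R is not serial: w0 has no R-successor.
(A) the dual of axiom T: valid iff R is reflexive. R is not reflexive — not valid.
(B) Np → Pp is axiom D; it is valid on a frame exactly when R is serial. R is not serial, so not valid.
(C) Pp → NPp is axiom 5, which corresponds to the euclidean property. R is euclidean — valid.

C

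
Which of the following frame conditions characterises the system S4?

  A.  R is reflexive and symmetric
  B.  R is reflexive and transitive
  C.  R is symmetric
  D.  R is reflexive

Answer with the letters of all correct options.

(A) this class determines B (= KTB), not S4.
(B) S4 is sound and complete for exactly this class.
(C) this class determines KB, not S4.
(D) this class determines T (= KT), not S4.

B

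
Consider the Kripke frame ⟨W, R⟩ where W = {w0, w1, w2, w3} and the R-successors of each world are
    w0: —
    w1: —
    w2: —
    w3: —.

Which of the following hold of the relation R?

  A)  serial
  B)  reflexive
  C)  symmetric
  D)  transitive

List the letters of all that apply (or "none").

(A) not serial: w0 has no R-successor.
(B) not reflexive: not w0 R w0.
(C) symmetric: every R-edge is matched by its reverse.
(D) transitive: R is closed under composition.

C, D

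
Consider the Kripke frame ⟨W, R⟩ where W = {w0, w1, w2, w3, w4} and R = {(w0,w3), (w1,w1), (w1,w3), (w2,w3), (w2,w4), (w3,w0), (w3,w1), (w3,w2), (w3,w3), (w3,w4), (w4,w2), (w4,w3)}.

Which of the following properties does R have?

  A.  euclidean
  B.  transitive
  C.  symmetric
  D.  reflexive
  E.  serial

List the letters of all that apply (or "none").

C, E

(A) not euclidean: w3 R w0 and w3 R w1 but not w0 R w1.
(B) not transitive: w0 R w3 and w3 R w0 but not w0 R w0.
(C) symmetric: every R-edge is matched by its reverse.
(D) not reflexive: not w0 R w0.
(E) serial: every world has an R-successor.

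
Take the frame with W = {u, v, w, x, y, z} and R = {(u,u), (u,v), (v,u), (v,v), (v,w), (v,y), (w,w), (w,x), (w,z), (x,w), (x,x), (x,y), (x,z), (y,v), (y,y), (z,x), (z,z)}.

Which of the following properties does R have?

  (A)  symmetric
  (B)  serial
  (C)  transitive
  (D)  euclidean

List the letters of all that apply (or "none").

(A) not symmetric: v R w but not w R v.
(B) serial: every world has an R-successor.
(C) not transitive: u R v and v R w but not u R w.
(D) not euclidean: v R u and v R w but not u R w.

B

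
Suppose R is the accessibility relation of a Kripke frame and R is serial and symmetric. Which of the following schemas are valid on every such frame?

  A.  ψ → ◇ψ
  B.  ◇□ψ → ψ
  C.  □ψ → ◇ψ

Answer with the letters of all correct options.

B, C

(A) ψ → ◇ψ is the dual of axiom T; it is valid on a frame exactly when R is reflexive. Such an R need not be reflexive, so not valid.
(B) the dual of axiom B: valid iff R is symmetric. Every such R is symmetric — valid.
(C) □ψ → ◇ψ is axiom D, which corresponds to seriality. Every such R is serial — valid.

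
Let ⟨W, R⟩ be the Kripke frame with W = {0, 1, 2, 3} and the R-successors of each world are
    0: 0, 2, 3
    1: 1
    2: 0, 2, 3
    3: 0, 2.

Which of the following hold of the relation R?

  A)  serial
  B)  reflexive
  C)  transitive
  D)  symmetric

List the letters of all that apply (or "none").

A, D

(A) serial: every world has an R-successor.
(B) not reflexive: not 3 R 3.
(C) not transitive: 3 R 0 and 0 R 3 but not 3 R 3.
(D) symmetric: every R-edge is matched by its reverse.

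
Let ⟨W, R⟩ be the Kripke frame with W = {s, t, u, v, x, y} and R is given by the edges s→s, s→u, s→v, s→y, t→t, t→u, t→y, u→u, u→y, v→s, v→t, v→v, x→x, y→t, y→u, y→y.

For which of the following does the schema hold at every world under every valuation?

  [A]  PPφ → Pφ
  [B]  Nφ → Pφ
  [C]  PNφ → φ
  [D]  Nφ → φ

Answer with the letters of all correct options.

B, D

R is reflexive: each world relates to itself.
R is not symmetric: s R u but not u R s.
R is not transitive: s R v and v R t but not s R t.
R is serial: every world has an R-successor.
(A) PPφ → Pφ is the dual of axiom 4; it is valid on a frame exactly when R is transitive. R is not transitive, so not valid.
(B) Nφ → Pφ is axiom D; it is valid on a frame exactly when R is serial. R is serial, so valid.
(C) PNφ → φ is the dual of axiom B, which corresponds to symmetry. R is not symmetric — not valid.
(D) Nφ → φ is axiom T, which corresponds to reflexivity. R is reflexive — valid.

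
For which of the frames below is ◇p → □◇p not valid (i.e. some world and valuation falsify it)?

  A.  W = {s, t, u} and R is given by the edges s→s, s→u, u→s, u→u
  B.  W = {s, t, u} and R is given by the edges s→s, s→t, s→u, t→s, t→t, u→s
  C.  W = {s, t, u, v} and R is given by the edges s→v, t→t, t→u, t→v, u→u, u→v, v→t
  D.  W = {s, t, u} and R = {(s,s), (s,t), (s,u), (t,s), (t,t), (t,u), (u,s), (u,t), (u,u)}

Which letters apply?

B, C

The schema ◇p → □◇p is axiom 5; it is valid on a frame iff R is euclidean.
(A) R is euclidean (any two R-successors of the same world are R-related), so the schema is valid here.
(B) R is not euclidean (s R t and s R u but not t R u), so the schema fails here.
(C) R is not euclidean (t R u and t R t but not u R t), so the schema fails here.
(D) R is euclidean (any two R-successors of the same world are R-related), so the schema is valid here.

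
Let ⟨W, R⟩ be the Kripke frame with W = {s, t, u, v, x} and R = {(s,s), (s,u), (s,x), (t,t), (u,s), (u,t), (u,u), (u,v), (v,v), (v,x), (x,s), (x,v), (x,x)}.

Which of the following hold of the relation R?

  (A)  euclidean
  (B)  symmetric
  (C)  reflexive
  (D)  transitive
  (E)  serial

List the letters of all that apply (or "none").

C, E

(A) not euclidean: s R u and s R x but not u R x.
(B) not symmetric: u R t but not t R u.
(C) reflexive: each world relates to itself.
(D) not transitive: s R u and u R t but not s R t.
(E) serial: every world has an R-successor.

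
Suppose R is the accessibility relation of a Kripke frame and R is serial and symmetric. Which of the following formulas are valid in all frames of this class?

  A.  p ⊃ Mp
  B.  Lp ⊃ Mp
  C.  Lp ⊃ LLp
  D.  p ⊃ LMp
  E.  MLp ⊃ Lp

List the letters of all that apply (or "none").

B, D

(A) p ⊃ Mp (the dual of axiom T) characterises the reflexive frames. Such an R need not be reflexive — not valid.
(B) axiom D: valid iff R is serial. Every such R is serial — valid.
(C) Lp ⊃ LLp (axiom 4) characterises the transitive frames. Such an R need not be transitive — not valid.
(D) p ⊃ LMp is axiom B, which corresponds to symmetry. Every such R is symmetric — valid.
(E) MLp ⊃ Lp is the dual of axiom 5; it is valid on a frame exactly when R is euclidean. Such an R need not be euclidean, so not valid.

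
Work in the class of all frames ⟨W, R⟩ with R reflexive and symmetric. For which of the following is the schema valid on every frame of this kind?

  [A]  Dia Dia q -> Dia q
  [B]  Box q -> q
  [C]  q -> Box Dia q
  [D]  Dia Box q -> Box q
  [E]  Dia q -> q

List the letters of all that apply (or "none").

Reflexive relations are serial.
(A) Dia Dia q -> Dia q is the dual of axiom 4; it is valid on a frame exactly when R is transitive. Such an R need not be transitive, so not valid.
(B) Box q -> q is axiom T, which corresponds to reflexivity. Every such R is reflexive — valid.
(C) axiom B: valid iff R is symmetric. Every such R is symmetric — valid.
(D) Dia Box q -> Box q is the dual of axiom 5; it is valid on a frame exactly when R is euclidean. Such an R need not be euclidean, so not valid.
(E) Dia q -> q is valid only on frames where every R-edge is a self-loop. Such an R need not be a subset of the identity — not valid.

B, C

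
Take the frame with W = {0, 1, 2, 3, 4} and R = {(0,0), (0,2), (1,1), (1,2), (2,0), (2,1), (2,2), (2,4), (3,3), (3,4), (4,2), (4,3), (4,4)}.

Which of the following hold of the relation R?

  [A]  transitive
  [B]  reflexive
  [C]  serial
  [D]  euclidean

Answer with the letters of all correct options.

(A) not transitive: 0 R 2 and 2 R 1 but not 0 R 1.
(B) reflexive: each world relates to itself.
(C) serial: every world has an R-successor.
(D) not euclidean: 2 R 0 and 2 R 1 but not 0 R 1.

B, C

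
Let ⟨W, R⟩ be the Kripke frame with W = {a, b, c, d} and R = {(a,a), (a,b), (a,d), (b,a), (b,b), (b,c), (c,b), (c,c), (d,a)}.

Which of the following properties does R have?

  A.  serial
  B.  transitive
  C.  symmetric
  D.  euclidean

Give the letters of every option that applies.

A, C

(A) serial: every world has an R-successor.
(B) not transitive: a R b and b R c but not a R c.
(C) symmetric: every R-edge is matched by its reverse.
(D) not euclidean: a R b and a R d but not b R d.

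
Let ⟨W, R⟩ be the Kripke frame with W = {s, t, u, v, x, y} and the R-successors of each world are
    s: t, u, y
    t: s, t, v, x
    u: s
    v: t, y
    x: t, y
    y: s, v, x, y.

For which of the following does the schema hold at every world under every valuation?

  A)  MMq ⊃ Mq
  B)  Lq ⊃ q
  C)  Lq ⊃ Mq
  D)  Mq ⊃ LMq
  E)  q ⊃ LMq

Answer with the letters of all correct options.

R is not reflexive: not s R s.
R is symmetric: every R-edge is matched by its reverse.
R is not transitive: s R t and t R s but not s R s.
R is not euclidean: s R t and s R u but not t R u.
R is serial: every world has an R-successor.
(A) the dual of axiom 4: valid iff R is transitive. R is not transitive — not valid.
(B) Lq ⊃ q is axiom T, which corresponds to reflexivity. R is not reflexive — not valid.
(C) Lq ⊃ Mq is axiom D; it is valid on a frame exactly when R is serial. R is serial, so valid.
(D) Mq ⊃ LMq is axiom 5, which corresponds to the euclidean property. R is not euclidean — not valid.
(E) q ⊃ LMq is axiom B, which corresponds to symmetry. R is symmetric — valid.

C, E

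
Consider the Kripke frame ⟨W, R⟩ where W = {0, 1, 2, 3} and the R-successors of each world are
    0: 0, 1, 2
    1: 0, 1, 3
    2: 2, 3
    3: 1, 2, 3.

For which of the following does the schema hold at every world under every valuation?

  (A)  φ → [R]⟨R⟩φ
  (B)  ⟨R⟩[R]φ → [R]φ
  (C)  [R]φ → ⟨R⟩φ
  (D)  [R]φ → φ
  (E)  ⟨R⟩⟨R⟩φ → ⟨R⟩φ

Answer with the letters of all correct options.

C, D

R is reflexive: each world relates to itself.
R is not symmetric: 0 R 2 but not 2 R 0.
R is not transitive: 0 R 1 and 1 R 3 but not 0 R 3.
R is not euclidean: 0 R 1 and 0 R 2 but not 1 R 2.
R is serial: every world has an R-successor.
(A) φ → [R]⟨R⟩φ is axiom B, which corresponds to symmetry. R is not symmetric — not valid.
(B) the dual of axiom 5: valid iff R is euclidean. R is not euclidean — not valid.
(C) [R]φ → ⟨R⟩φ (axiom D) characterises the serial frames. R is serial — valid.
(D) [R]φ → φ (axiom T) characterises the reflexive frames. R is reflexive — valid.
(E) ⟨R⟩⟨R⟩φ → ⟨R⟩φ is the dual of axiom 4, which corresponds to transitivity. R is not transitive — not valid.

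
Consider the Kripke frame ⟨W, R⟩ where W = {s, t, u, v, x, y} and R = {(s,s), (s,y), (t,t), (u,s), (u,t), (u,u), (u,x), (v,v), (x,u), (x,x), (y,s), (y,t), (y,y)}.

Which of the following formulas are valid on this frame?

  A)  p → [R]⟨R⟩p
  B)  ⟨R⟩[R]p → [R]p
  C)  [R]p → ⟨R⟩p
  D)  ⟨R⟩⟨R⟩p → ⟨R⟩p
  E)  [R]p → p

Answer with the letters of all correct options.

C, E

R is reflexive: each world relates to itself.
R is not symmetric: u R s but not s R u.
R is not transitive: s R y and y R t but not s R t.
R is not euclidean: u R s and u R t but not s R t.
R is serial: every world has an R-successor.
(A) p → [R]⟨R⟩p is axiom B, which corresponds to symmetry. R is not symmetric — not valid.
(B) ⟨R⟩[R]p → [R]p (the dual of axiom 5) characterises the euclidean frames. R is not euclidean — not valid.
(C) [R]p → ⟨R⟩p is axiom D, which corresponds to seriality. R is serial — valid.
(D) ⟨R⟩⟨R⟩p → ⟨R⟩p (the dual of axiom 4) characterises the transitive frames. R is not transitive — not valid.
(E) axiom T: valid iff R is reflexive. R is reflexive — valid.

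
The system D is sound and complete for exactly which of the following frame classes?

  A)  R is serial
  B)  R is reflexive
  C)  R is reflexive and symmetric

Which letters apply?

A

(A) D is sound and complete for exactly this class.
(B) this class determines T (= KT), not D.
(C) this class determines B (= KTB), not D.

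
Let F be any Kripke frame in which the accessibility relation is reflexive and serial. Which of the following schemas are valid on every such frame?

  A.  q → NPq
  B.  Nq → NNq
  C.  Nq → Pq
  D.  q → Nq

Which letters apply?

C

(A) q → NPq is axiom B; it is valid on a frame exactly when R is symmetric. Such an R need not be symmetric, so not valid.
(B) Nq → NNq is axiom 4, which corresponds to transitivity. Such an R need not be transitive — not valid.
(C) Nq → Pq is axiom D, which corresponds to seriality. Every such R is serial — valid.
(D) q → Nq is valid only on frames where every R-edge is a self-loop. Such an R need not be a subset of the identity — not valid.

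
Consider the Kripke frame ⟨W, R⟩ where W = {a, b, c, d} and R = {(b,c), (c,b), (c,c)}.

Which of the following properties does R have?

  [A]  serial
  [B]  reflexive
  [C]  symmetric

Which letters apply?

(A) not serial: a has no R-successor.
(B) not reflexive: not a R a.
(C) symmetric: every R-edge is matched by its reverse.

C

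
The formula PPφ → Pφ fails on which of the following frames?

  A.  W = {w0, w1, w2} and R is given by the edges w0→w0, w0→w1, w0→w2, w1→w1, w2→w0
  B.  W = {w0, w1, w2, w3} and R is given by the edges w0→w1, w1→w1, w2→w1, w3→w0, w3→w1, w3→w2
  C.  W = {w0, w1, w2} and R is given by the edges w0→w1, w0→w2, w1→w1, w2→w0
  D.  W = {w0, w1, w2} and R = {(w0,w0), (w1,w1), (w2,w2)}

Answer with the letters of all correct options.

A, C

The schema PPφ → Pφ is the dual of axiom 4; it is valid on a frame iff R is transitive.
(A) R is not transitive (w2 R w0 and w0 R w1 but not w2 R w1), so the schema fails here.
(B) R is transitive (R is closed under composition), so the schema is valid here.
(C) R is not transitive (w0 R w2 and w2 R w0 but not w0 R w0), so the schema fails here.
(D) R is transitive (R is closed under composition), so the schema is valid here.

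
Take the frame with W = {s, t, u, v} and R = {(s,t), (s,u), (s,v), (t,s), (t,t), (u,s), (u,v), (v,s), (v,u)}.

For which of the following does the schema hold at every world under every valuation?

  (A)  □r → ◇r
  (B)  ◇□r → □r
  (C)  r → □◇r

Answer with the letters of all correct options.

A, C

R is symmetric: every R-edge is matched by its reverse.
R is not euclidean: s R t and s R u but not t R u.
R is serial: every world has an R-successor.
(A) □r → ◇r is axiom D; it is valid on a frame exactly when R is serial. R is serial, so valid.
(B) ◇□r → □r is the dual of axiom 5; it is valid on a frame exactly when R is euclidean. R is not euclidean, so not valid.
(C) r → □◇r is axiom B; it is valid on a frame exactly when R is symmetric. R is symmetric, so valid.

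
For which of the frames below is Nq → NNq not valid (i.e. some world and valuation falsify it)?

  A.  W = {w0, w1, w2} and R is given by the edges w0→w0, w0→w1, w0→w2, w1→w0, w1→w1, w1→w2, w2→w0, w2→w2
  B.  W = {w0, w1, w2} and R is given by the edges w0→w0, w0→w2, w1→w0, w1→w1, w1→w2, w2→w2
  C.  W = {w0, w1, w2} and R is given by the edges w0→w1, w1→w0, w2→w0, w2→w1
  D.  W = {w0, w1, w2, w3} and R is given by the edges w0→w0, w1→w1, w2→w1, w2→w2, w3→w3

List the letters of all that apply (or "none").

The schema Nq → NNq is axiom 4; it is valid on a frame iff R is transitive.
(A) R is not transitive (w2 R w0 and w0 R w1 but not w2 R w1), so the schema fails here.
(B) R is transitive (R is closed under composition), so the schema is valid here.
(C) R is not transitive (w0 R w1 and w1 R w0 but not w0 R w0), so the schema fails here.
(D) R is transitive (R is closed under composition), so the schema is valid here.

A, C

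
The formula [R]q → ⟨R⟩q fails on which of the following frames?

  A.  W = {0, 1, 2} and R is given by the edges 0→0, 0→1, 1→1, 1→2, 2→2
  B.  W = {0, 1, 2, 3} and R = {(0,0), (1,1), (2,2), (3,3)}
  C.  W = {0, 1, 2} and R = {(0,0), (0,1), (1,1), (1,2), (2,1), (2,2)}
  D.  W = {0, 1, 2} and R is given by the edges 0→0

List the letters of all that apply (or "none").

The schema [R]q → ⟨R⟩q is axiom D; it is valid on a frame iff R is serial.
(A) R is serial (every world has an R-successor), so the schema is valid here.
(B) R is serial (every world has an R-successor), so the schema is valid here.
(C) R is serial (every world has an R-successor), so the schema is valid here.
(D) R is not serial (1 has no R-successor), so the schema fails here.

D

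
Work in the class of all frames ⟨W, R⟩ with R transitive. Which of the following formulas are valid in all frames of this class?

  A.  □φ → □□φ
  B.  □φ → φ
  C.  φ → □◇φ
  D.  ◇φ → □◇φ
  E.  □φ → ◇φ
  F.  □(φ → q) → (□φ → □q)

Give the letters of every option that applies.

A, F

(A) □φ → □□φ is axiom 4; it is valid on a frame exactly when R is transitive. Every such R is transitive, so valid.
(B) □φ → φ is axiom T; it is valid on a frame exactly when R is reflexive. Such an R need not be reflexive, so not valid.
(C) axiom B: valid iff R is symmetric. Such an R need not be symmetric — not valid.
(D) ◇φ → □◇φ is axiom 5, which corresponds to the euclidean property. Such an R need not be euclidean — not valid.
(E) □φ → ◇φ is axiom D, which corresponds to seriality. Such an R need not be serial — not valid.
(F) this is just K, valid on every normal frame.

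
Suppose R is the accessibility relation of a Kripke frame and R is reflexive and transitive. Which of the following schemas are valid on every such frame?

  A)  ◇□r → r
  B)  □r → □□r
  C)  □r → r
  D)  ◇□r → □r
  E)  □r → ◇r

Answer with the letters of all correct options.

Reflexive relations are serial.
(A) ◇□r → r is the dual of axiom B; it is valid on a frame exactly when R is symmetric. Such an R need not be symmetric, so not valid.
(B) axiom 4: valid iff R is transitive. Every such R is transitive — valid.
(C) axiom T: valid iff R is reflexive. Every such R is reflexive — valid.
(D) ◇□r → □r is the dual of axiom 5, which corresponds to the euclidean property. Such an R need not be euclidean — not valid.
(E) □r → ◇r is axiom D, which corresponds to seriality. Every such R is serial — valid.

B, C, E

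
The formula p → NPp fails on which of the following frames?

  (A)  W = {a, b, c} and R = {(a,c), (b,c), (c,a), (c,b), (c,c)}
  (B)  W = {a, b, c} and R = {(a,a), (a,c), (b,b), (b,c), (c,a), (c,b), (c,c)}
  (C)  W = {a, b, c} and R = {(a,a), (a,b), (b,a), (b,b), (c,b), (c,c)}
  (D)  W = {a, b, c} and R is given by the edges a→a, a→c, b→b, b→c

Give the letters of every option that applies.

C, D

The schema p → NPp is axiom B; it is valid on a frame iff R is symmetric.
(A) R is symmetric (every R-edge is matched by its reverse), so the schema is valid here.
(B) R is symmetric (every R-edge is matched by its reverse), so the schema is valid here.
(C) R is not symmetric (c R b but not b R c), so the schema fails here.
(D) R is not symmetric (a R c but not c R a), so the schema fails here.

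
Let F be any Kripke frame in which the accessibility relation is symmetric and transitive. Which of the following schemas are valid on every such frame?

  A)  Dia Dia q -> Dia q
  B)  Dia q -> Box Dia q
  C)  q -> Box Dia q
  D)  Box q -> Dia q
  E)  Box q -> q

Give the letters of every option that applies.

A symmetric transitive relation is euclidean (uRv and uRw give vRu by symmetry, then vRw by transitivity).
(A) Dia Dia q -> Dia q is the dual of axiom 4, which corresponds to transitivity. Every such R is transitive — valid.
(B) Dia q -> Box Dia q (axiom 5) characterises the euclidean frames. Every such R is euclidean — valid.
(C) q -> Box Dia q is axiom B; it is valid on a frame exactly when R is symmetric. Every such R is symmetric, so valid.
(D) Box q -> Dia q is axiom D, which corresponds to seriality. Such an R need not be serial — not valid.
(E) Box q -> q is axiom T, which corresponds to reflexivity. Such an R need not be reflexive — not valid.

A, B, C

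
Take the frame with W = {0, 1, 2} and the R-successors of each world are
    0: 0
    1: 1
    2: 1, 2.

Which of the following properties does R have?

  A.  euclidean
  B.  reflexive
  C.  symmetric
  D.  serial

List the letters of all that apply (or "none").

B, D

(A) not euclidean: 2 R 1 and 2 R 2 but not 1 R 2.
(B) reflexive: each world relates to itself.
(C) not symmetric: 2 R 1 but not 1 R 2.
(D) serial: every world has an R-successor.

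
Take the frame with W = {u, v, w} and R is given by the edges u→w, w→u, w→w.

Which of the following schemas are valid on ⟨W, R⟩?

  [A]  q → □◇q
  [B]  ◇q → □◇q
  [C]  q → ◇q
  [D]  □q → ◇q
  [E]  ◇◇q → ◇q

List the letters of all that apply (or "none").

R is not reflexive: not u R u.
R is symmetric: every R-edge is matched by its reverse.
R is not transitive: u R w and w R u but not u R u.
R is not euclidean: w R u and w R u but not u R u.
R is not serial: v has no R-successor.
(A) q → □◇q (axiom B) characterises the symmetric frames. R is symmetric — valid.
(B) axiom 5: valid iff R is euclidean. R is not euclidean — not valid.
(C) q → ◇q is the dual of axiom T, which corresponds to reflexivity. R is not reflexive — not valid.
(D) □q → ◇q (axiom D) characterises the serial frames. R is not serial — not valid.
(E) ◇◇q → ◇q is the dual of axiom 4; it is valid on a frame exactly when R is transitive. R is not transitive, so not valid.

A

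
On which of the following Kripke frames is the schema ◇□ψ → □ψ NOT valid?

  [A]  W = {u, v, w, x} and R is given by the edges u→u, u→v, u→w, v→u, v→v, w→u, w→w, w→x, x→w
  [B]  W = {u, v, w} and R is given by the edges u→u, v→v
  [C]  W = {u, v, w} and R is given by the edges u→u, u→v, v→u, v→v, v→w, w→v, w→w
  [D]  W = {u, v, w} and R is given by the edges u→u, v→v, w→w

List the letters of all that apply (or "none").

The schema ◇□ψ → □ψ is the dual of axiom 5; it is valid on a frame iff R is euclidean.
(A) R is not euclidean (u R v and u R w but not v R w), so the schema fails here.
(B) R is euclidean (any two R-successors of the same world are R-related), so the schema is valid here.
(C) R is not euclidean (v R u and v R w but not u R w), so the schema fails here.
(D) R is euclidean (any two R-successors of the same world are R-related), so the schema is valid here.

A, C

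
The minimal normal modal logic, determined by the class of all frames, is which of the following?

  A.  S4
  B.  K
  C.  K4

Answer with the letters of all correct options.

(A) S4 is determined by the class of reflexive and transitive frames.
(B) K is determined by exactly this class.
(C) K4 is determined by the class of transitive frames.

B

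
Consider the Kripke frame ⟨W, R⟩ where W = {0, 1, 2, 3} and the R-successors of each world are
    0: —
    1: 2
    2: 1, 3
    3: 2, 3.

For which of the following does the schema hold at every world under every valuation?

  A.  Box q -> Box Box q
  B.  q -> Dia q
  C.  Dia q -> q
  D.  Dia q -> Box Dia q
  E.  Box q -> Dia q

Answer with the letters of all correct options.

none

R is not reflexive: not 0 R 0.
R is not transitive: 1 R 2 and 2 R 1 but not 1 R 1.
R is not euclidean: 2 R 1 and 2 R 3 but not 1 R 3.
R is not serial: 0 has no R-successor.
R is not a subset of the identity: 1 R 2 with 1 ≠ 2.
(A) axiom 4: valid iff R is transitive. R is not transitive — not valid.
(B) q -> Dia q (the dual of axiom T) characterises the reflexive frames. R is not reflexive — not valid.
(C) Dia q -> q is the converse of T; it holds exactly when R ⊆ identity. Here R ⊄ identity — not valid.
(D) Dia q -> Box Dia q is axiom 5; it is valid on a frame exactly when R is euclidean. R is not euclidean, so not valid.
(E) axiom D: valid iff R is serial. R is not serial — not valid.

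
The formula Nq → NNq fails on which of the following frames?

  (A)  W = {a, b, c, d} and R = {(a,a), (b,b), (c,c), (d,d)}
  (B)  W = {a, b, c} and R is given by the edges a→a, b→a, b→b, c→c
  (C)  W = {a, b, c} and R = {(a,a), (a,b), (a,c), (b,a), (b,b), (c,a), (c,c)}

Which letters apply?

C

The schema Nq → NNq is axiom 4; it is valid on a frame iff R is transitive.
(A) R is transitive (R is closed under composition), so the schema is valid here.
(B) R is transitive (R is closed under composition), so the schema is valid here.
(C) R is not transitive (b R a and a R c but not b R c), so the schema fails here.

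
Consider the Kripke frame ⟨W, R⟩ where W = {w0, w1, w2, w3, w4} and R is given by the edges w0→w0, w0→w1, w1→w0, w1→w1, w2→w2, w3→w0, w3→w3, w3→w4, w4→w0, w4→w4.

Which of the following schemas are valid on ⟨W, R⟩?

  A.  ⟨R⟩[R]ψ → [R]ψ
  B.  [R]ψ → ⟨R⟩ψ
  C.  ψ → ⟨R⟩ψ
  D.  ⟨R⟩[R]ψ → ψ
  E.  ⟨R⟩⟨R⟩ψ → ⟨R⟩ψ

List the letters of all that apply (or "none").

B, C

R is reflexive: each world relates to itself.
R is not symmetric: w3 R w0 but not w0 R w3.
R is not transitive: w3 R w0 and w0 R w1 but not w3 R w1.
R is not euclidean: w3 R w0 and w3 R w3 but not w0 R w3.
R is serial: every world has an R-successor.
(A) ⟨R⟩[R]ψ → [R]ψ is the dual of axiom 5; it is valid on a frame exactly when R is euclidean. R is not euclidean, so not valid.
(B) axiom D: valid iff R is serial. R is serial — valid.
(C) the dual of axiom T: valid iff R is reflexive. R is reflexive — valid.
(D) ⟨R⟩[R]ψ → ψ (the dual of axiom B) characterises the symmetric frames. R is not symmetric — not valid.
(E) ⟨R⟩⟨R⟩ψ → ⟨R⟩ψ (the dual of axiom 4) characterises the transitive frames. R is not transitive — not valid.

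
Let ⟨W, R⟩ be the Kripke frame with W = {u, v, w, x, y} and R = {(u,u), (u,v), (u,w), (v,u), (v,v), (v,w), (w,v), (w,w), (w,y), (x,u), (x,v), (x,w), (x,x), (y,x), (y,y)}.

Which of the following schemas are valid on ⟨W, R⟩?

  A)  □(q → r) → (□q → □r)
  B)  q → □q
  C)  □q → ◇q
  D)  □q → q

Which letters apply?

A, C, D

R is reflexive: each world relates to itself.
R is serial: every world has an R-successor.
R is not a subset of the identity: u R v with u ≠ v.
(A) □(q → r) → (□q → □r) is axiom K, valid on every Kripke frame — valid.
(B) q → □q is equivalent to ◇p→p; it holds exactly when R ⊆ identity. Here R ⊄ identity — not valid.
(C) axiom D: valid iff R is serial. R is serial — valid.
(D) □q → q is axiom T; it is valid on a frame exactly when R is reflexive. R is reflexive, so valid.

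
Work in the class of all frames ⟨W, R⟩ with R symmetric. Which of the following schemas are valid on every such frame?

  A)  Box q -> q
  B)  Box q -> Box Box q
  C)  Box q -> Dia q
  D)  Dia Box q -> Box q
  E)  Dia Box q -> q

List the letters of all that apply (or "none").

E

(A) axiom T: valid iff R is reflexive. Such an R need not be reflexive — not valid.
(B) Box q -> Box Box q is axiom 4; it is valid on a frame exactly when R is transitive. Such an R need not be transitive, so not valid.
(C) Box q -> Dia q (axiom D) characterises the serial frames. Such an R need not be serial — not valid.
(D) Dia Box q -> Box q is the dual of axiom 5; it is valid on a frame exactly when R is euclidean. Such an R need not be euclidean, so not valid.
(E) Dia Box q -> q is the dual of axiom B, which corresponds to symmetry. Every such R is symmetric — valid.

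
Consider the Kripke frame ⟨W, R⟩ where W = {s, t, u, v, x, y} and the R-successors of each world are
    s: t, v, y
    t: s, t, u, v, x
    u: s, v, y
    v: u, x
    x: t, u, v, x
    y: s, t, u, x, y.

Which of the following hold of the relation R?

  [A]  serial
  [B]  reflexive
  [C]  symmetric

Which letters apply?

A

(A) serial: every world has an R-successor.
(B) not reflexive: not s R s.
(C) not symmetric: s R v but not v R s.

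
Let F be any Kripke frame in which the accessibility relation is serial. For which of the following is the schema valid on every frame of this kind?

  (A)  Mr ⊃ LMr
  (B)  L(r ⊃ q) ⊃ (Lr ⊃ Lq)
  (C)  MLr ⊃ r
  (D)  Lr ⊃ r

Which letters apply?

(A) Mr ⊃ LMr is axiom 5, which corresponds to the euclidean property. Such an R need not be euclidean — not valid.
(B) this is just K, valid on every normal frame.
(C) the dual of axiom B: valid iff R is symmetric. Such an R need not be symmetric — not valid.
(D) axiom T: valid iff R is reflexive. Such an R need not be reflexive — not valid.

B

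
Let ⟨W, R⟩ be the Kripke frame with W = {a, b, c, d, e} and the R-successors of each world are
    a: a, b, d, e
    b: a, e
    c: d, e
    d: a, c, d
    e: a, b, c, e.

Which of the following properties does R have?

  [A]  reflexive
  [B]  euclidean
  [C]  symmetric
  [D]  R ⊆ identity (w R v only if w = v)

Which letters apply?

C

(A) not reflexive: not b R b.
(B) not euclidean: a R b and a R d but not b R d.
(C) symmetric: every R-edge is matched by its reverse.
(D) not ⊆ identity: a R b with a ≠ b.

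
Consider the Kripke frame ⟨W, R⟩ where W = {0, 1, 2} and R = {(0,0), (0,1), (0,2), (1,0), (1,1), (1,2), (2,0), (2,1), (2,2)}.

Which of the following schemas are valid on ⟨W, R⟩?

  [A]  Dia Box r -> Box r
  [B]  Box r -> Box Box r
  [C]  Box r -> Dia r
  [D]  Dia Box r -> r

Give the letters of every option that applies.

A, B, C, D

R is symmetric: every R-edge is matched by its reverse.
R is transitive: R is closed under composition.
R is euclidean: any two R-successors of the same world are R-related.
R is serial: every world has an R-successor.
(A) the dual of axiom 5: valid iff R is euclidean. R is euclidean — valid.
(B) Box r -> Box Box r (axiom 4) characterises the transitive frames. R is transitive — valid.
(C) Box r -> Dia r is axiom D, which corresponds to seriality. R is serial — valid.
(D) Dia Box r -> r (the dual of axiom B) characterises the symmetric frames. R is symmetric — valid.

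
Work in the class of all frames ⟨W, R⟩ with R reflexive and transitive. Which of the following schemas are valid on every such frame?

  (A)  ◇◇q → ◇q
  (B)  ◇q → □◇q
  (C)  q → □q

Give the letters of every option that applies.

Reflexive relations are serial.
(A) ◇◇q → ◇q is the dual of axiom 4, which corresponds to transitivity. Every such R is transitive — valid.
(B) ◇q → □◇q (axiom 5) characterises the euclidean frames. Such an R need not be euclidean — not valid.
(C) q → □q is equivalent to ◇p→p; it holds exactly when R ⊆ identity. Such an R need not be a subset of the identity — not valid.

A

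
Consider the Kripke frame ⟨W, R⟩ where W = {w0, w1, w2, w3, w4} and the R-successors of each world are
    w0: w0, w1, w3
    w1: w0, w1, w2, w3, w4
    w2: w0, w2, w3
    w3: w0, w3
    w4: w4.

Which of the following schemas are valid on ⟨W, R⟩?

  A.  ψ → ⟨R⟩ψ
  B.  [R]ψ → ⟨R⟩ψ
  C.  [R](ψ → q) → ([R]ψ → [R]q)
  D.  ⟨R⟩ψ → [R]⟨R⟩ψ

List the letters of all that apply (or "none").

R is reflexive: each world relates to itself.
R is not euclidean: w0 R w3 and w0 R w1 but not w3 R w1.
R is serial: every world has an R-successor.
(A) ψ → ⟨R⟩ψ (the dual of axiom T) characterises the reflexive frames. R is reflexive — valid.
(B) [R]ψ → ⟨R⟩ψ is axiom D, which corresponds to seriality. R is serial — valid.
(C) this is just K, valid on every normal frame.
(D) ⟨R⟩ψ → [R]⟨R⟩ψ is axiom 5; it is valid on a frame exactly when R is euclidean. R is not euclidean, so not valid.

A, B, C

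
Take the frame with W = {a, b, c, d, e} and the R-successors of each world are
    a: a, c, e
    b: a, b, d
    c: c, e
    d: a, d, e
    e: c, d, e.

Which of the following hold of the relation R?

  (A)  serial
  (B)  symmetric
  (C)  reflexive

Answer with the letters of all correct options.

A, C

(A) serial: every world has an R-successor.
(B) not symmetric: a R c but not c R a.
(C) reflexive: each world relates to itself.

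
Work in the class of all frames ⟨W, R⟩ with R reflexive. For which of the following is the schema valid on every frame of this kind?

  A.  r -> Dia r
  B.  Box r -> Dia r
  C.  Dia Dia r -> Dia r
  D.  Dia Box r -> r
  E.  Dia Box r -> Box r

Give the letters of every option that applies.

A reflexive relation is serial.
(A) the dual of axiom T: valid iff R is reflexive. Every such R is reflexive — valid.
(B) Box r -> Dia r is axiom D, which corresponds to seriality. Every such R is serial — valid.
(C) the dual of axiom 4: valid iff R is transitive. Such an R need not be transitive — not valid.
(D) the dual of axiom B: valid iff R is symmetric. Such an R need not be symmetric — not valid.
(E) Dia Box r -> Box r (the dual of axiom 5) characterises the euclidean frames. Such an R need not be euclidean — not valid.

A, B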